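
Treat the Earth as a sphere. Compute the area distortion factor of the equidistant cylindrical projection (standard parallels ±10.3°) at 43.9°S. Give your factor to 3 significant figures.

1.37

In the equirectangular projection with standard parallel φ₀ = 10.3° (x = Rλ cos φ₀, y = Rφ), meridians are true-scale (h = 1) and the parallel scale is k = cos φ₀ / cos φ.
Areal scale = h·k = 1 × cos φ₀ / cos φ; at 43.9°, h = 1.000, k = 1.365, so h·k = 1.365.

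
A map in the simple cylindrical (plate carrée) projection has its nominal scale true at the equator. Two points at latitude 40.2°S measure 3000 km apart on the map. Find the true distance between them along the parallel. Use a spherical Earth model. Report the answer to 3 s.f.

2290 km

In the plate carrée (x = Rλ, y = Rφ), meridians are true-scale (h = 1) and parallels are stretched by k = sec φ.
Along the parallel at 40.2°, map distances are exaggerated by k = sec 40.2° = 1.309.
True distance = 3000 / 1.309 = 3000 × cos 40.2° ≈ 2290 km.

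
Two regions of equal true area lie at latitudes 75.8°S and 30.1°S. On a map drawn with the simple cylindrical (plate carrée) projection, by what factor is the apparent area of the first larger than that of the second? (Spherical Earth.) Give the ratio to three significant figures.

3.53

For the equirectangular projection with φ₀ = 0 (plate carrée), h = 1 along meridians and k = sec φ along parallels.
Areal scale at 75.8°: h·k = 1.000 × 4.077 = 4.077.
Areal scale at 30.1°: h·k = 1.000 × 1.156 = 1.156.
Ratio = 4.077/1.156 ≈ 3.53.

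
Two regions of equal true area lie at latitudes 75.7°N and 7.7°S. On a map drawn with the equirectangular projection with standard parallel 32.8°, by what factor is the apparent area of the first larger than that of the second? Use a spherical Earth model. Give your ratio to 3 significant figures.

With standard parallel φ₀ = 32.8°, the equirectangular projection gives x = Rλ cos φ₀, y = Rφ, so h = 1 and k = cos 32.8° / cos φ.
Areal scale at 75.7°: h·k = 1.000 × 3.403 = 3.403.
Areal scale at 7.7°: h·k = 1.000 × 0.8482 = 0.8482.
Ratio = 3.403/0.8482 ≈ 4.01.

4.01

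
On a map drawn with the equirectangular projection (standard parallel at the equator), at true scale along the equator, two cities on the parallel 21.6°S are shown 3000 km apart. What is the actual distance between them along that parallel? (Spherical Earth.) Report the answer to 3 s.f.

2790 km

Plate carrée maps x = Rλ, y = Rφ. The meridian scale is h = 1 and the parallel scale is k = 1/cos φ = sec φ.
Along the parallel at 21.6°, map distances are exaggerated by k = sec 21.6° = 1.076.
True distance = 3000 / 1.076 = 3000 × cos 21.6° ≈ 2790 km.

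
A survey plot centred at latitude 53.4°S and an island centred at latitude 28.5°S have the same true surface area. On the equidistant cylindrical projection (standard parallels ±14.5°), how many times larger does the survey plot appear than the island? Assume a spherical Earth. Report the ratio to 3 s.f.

1.47

With standard parallel φ₀ = 14.5°, the equirectangular projection gives x = Rλ cos φ₀, y = Rφ, so h = 1 and k = cos 14.5° / cos φ.
Areal scale at 53.4°: h·k = 1.000 × 1.624 = 1.624.
Areal scale at 28.5°: h·k = 1.000 × 1.102 = 1.102.
Ratio = 1.624/1.102 ≈ 1.47.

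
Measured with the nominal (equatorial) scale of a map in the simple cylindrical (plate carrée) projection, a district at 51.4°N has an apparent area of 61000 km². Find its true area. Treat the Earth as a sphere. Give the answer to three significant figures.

38100 km²

In the plate carrée (x = Rλ, y = Rφ), meridians are true-scale (h = 1) and parallels are stretched by k = sec φ.
Areal scale = h·k = 1 × sec φ; at 51.4°, h = 1.000, k = 1.603, so h·k = 1.603.
True area = apparent / (areal scale) = 61000 / 1.603 ≈ 38100 km².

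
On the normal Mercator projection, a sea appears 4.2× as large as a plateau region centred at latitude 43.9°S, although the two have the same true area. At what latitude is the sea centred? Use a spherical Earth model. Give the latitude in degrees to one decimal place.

69.4°

Mercator areal scale is sec²φ, so apparent-area ratio = sec²φ₁ / sec²φ₂ = cos²φ₂ / cos²φ₁.
cos²φ₂ / cos²φ₁ = 4.2  ⇒  cos φ₁ = cos 43.9° / √4.2 = 0.7206/2.049 = 0.3516.
φ₁ = arccos(0.3516) ≈ 69.4°.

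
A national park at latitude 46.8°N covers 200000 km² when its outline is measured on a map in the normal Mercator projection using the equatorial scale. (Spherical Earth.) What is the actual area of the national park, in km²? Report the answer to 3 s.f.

93700 km²

Mercator is conformal, so the point scale is isotropic: h = k = sec φ = 1/cos φ.
Areal scale = k² = sec²φ = 1/cos²(46.8°) = 1/0.6845² = 2.134.
True area = apparent / (areal scale) = 200000 / 2.134 ≈ 93700 km².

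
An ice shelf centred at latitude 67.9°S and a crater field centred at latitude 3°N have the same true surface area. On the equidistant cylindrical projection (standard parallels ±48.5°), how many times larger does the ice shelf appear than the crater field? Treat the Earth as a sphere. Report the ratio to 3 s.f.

2.65

The equidistant cylindrical projection with φ₀ = 48.5° has h = 1 (meridians true) and k = cos φ₀ / cos φ along parallels.
Areal scale at 67.9°: h·k = 1.000 × 1.761 = 1.761.
Areal scale at 3°: h·k = 1.000 × 0.6635 = 0.6635.
Ratio = 1.761/0.6635 ≈ 2.65.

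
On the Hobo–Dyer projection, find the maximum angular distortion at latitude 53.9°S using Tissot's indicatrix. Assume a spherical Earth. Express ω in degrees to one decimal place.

The Hobo–Dyer projection is cylindrical equal-area with φ₀ = 37.5°. For cylindrical equal-area with standard parallel φ₀, h = cos φ / cos φ₀ and k = cos φ₀ / cos φ, so h·k = 1.
At 53.9°: h = 0.7427, k = 1.347; principal scales a = 1.347, b = 0.7427.
sin(ω/2) = (a − b)/(a + b) = 0.6038/2.089 = 0.2890, so ω = 2 arcsin(0.2890) ≈ 33.6°.

33.6°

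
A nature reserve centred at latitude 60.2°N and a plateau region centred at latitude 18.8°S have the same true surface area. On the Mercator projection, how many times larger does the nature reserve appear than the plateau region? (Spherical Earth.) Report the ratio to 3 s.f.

On Mercator, area is exaggerated by sec²φ = 1/cos²φ.
At 60.2°: sec²(60.2°) = 1/0.4970² = 4.049.
At 18.8°: sec²(18.8°) = 1/0.9466² = 1.116.
Ratio = 4.049/1.116 = cos²(18.8°)/cos²(60.2°) ≈ 3.63.

3.63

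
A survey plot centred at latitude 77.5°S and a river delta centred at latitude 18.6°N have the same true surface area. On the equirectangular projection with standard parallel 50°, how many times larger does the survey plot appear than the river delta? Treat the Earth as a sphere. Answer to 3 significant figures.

With standard parallel φ₀ = 50°, the equirectangular projection gives x = Rλ cos φ₀, y = Rφ, so h = 1 and k = cos 50° / cos φ.
Areal scale at 77.5°: h·k = 1.000 × 2.970 = 2.970.
Areal scale at 18.6°: h·k = 1.000 × 0.6782 = 0.6782.
Ratio = 2.970/0.6782 ≈ 4.38.

4.38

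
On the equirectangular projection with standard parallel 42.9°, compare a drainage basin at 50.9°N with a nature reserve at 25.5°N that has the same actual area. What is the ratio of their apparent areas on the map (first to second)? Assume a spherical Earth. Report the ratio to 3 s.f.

1.43

With standard parallel φ₀ = 42.9°, the equirectangular projection gives x = Rλ cos φ₀, y = Rφ, so h = 1 and k = cos 42.9° / cos φ.
Areal scale at 50.9°: h·k = 1.000 × 1.162 = 1.162.
Areal scale at 25.5°: h·k = 1.000 × 0.8116 = 0.8116.
Ratio = 1.162/0.8116 ≈ 1.43.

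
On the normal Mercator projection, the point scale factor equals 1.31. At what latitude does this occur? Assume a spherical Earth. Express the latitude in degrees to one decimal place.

Mercator scale is k = sec φ = 1/cos φ.
1/cos φ = 1.31  ⇒  cos φ = 0.7634  ⇒  φ = arccos(0.7634) ≈ 40.2°.

40.2°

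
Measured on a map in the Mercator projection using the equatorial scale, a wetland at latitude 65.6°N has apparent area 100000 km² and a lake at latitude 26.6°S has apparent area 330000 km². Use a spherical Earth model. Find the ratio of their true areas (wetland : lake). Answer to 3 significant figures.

0.0647

On Mercator the areal scale is sec²φ, so true area = apparent × cos²φ.
True area of wetland: 100000 × cos²(65.6°) = 100000 × 0.1707 = 17070 km².
True area of lake: 330000 × cos²(26.6°) = 330000 × 0.7995 = 263800 km².
Ratio = 17070 / 263800 ≈ 0.0647.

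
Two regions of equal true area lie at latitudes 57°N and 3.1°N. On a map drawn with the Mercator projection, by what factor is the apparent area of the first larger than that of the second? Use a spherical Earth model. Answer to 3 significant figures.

3.36

Mercator is conformal with k = sec φ, so areal scale = k² = sec²φ.
At 57°: sec²(57°) = 1/0.5446² = 3.371.
At 3.1°: sec²(3.1°) = 1/0.9985² = 1.003.
Ratio = 3.371/1.003 = cos²(3.1°)/cos²(57°) ≈ 3.36.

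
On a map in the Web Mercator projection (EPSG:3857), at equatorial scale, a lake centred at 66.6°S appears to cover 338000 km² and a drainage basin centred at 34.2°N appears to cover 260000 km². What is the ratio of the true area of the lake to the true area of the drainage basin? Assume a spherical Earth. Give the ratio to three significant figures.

0.300

On Mercator the areal scale is sec²φ, so true area = apparent × cos²φ.
True area of lake: 338000 × cos²(66.6°) = 338000 × 0.1577 = 53310 km².
True area of drainage basin: 260000 × cos²(34.2°) = 260000 × 0.6841 = 177900 km².
Ratio = 53310 / 177900 ≈ 0.300.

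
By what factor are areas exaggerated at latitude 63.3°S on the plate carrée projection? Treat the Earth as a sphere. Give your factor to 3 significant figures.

2.23

For the equirectangular projection with φ₀ = 0 (plate carrée), h = 1 along meridians and k = sec φ along parallels.
Areal scale = h·k = 1 × sec φ; at 63.3°, h = 1.000, k = 2.226, so h·k = 2.226.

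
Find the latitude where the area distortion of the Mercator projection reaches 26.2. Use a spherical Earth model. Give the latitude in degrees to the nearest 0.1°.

78.7°

Mercator areal scale is sec²φ.
sec²φ = 26.2  ⇒  cos²φ = 0.03817  ⇒  cos φ = 0.1954.
φ = arccos(0.1954) ≈ 78.7°.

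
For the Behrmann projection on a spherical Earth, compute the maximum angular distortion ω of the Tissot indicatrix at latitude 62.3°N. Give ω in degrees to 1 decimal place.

67.1°

The Behrmann projection is cylindrical equal-area with φ₀ = 30°. A cylindrical equal-area projection with standard parallel φ₀ has meridian scale h = cos φ / cos φ₀ and parallel scale k = cos φ₀ / cos φ (so areas are preserved, h·k = 1).
At 62.3°: h = 0.5368, k = 1.863; principal scales a = 1.863, b = 0.5368.
sin(ω/2) = (a − b)/(a + b) = 1.326/2.400 = 0.5527, so ω = 2 arcsin(0.5527) ≈ 67.1°.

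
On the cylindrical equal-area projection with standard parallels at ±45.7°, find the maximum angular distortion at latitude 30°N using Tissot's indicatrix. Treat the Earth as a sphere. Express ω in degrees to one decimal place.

A cylindrical equal-area projection with standard parallel φ₀ has meridian scale h = cos φ / cos φ₀ and parallel scale k = cos φ₀ / cos φ (so areas are preserved, h·k = 1).
At 30°: h = 1.240, k = 0.8065; principal scales a = 1.240, b = 0.8065.
sin(ω/2) = (a − b)/(a + b) = 0.4335/2.046 = 0.2118, so ω = 2 arcsin(0.2118) ≈ 24.5°.

24.5°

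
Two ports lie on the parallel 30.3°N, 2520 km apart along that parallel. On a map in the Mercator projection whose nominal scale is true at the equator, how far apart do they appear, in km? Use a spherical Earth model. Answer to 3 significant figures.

For Mercator, h = k = sec φ (a conformal cylindrical projection has a single point scale, 1/cos φ).
Along the parallel, k = sec 30.3° = 1/0.8634 = 1.158.
Map distance = 2520 × 1.158 ≈ 2920 km.

2920 km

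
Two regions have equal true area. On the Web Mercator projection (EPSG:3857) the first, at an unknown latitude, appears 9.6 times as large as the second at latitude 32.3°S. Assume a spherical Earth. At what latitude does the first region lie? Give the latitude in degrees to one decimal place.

On Mercator, (apparent₁)/(apparent₂) = sec²φ₁ / sec²φ₂ when true areas are equal.
cos²φ₂ / cos²φ₁ = 9.6  ⇒  cos φ₁ = cos 32.3° / √9.6 = 0.8453/3.098 = 0.2728.
φ₁ = arccos(0.2728) ≈ 74.2°.

74.2°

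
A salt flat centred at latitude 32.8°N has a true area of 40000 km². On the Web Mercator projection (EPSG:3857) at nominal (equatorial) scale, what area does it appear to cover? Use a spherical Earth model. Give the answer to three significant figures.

56600 km²

The Mercator projection is conformal; its linear scale factor is the same in every direction and equals sec φ = 1/cos φ.
Areal scale = k² = sec²φ = 1/cos²(32.8°) = 1/0.8406² = 1.415.
Apparent area = 40000 × 1.415 ≈ 56600 km².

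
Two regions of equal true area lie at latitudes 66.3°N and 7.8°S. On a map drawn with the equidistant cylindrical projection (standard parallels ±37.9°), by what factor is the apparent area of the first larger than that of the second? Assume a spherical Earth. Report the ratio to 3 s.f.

In the equirectangular projection with standard parallel φ₀ = 37.9° (x = Rλ cos φ₀, y = Rφ), meridians are true-scale (h = 1) and the parallel scale is k = cos φ₀ / cos φ.
Areal scale at 66.3°: h·k = 1.000 × 1.963 = 1.963.
Areal scale at 7.8°: h·k = 1.000 × 0.7965 = 0.7965.
Ratio = 1.963/0.7965 ≈ 2.46.

2.46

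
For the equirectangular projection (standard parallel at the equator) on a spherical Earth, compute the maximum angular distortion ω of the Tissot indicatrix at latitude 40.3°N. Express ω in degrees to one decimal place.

15.5°

In the plate carrée (x = Rλ, y = Rφ), meridians are true-scale (h = 1) and parallels are stretched by k = sec φ.
At 40.3°: h = 1.000, k = 1.311; principal scales a = 1.311, b = 1.000.
sin(ω/2) = (a − b)/(a + b) = 0.3112/2.311 = 0.1346, so ω = 2 arcsin(0.1346) ≈ 15.5°.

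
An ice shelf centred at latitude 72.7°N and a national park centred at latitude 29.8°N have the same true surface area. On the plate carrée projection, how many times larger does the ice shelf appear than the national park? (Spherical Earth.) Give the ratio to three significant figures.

For the equirectangular projection with φ₀ = 0 (plate carrée), h = 1 along meridians and k = sec φ along parallels.
Areal scale at 72.7°: h·k = 1.000 × 3.363 = 3.363.
Areal scale at 29.8°: h·k = 1.000 × 1.152 = 1.152.
Ratio = 3.363/1.152 ≈ 2.92.

2.92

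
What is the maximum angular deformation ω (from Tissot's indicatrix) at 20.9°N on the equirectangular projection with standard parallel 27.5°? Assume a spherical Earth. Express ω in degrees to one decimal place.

3.0°

With standard parallel φ₀ = 27.5°, the equirectangular projection gives x = Rλ cos φ₀, y = Rφ, so h = 1 and k = cos 27.5° / cos φ.
At 20.9°: h = 1.000, k = 0.9495; principal scales a = 1.000, b = 0.9495.
sin(ω/2) = (a − b)/(a + b) = 0.05052/1.949 = 0.02591, so ω = 2 arcsin(0.02591) ≈ 3.0°.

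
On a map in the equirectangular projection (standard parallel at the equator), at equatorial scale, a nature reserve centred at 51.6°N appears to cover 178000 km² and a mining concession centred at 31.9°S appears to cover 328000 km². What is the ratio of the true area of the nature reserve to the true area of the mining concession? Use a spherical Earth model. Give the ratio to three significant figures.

Plate carrée has h = 1 and k = sec φ, giving areal scale sec φ; true area = (apparent area) · cos φ.
True area of nature reserve: 178000 × cos(51.6°) = 178000 × 0.6211 = 110600 km².
True area of mining concession: 328000 × cos(31.9°) = 328000 × 0.8490 = 278500 km².
Ratio = 110600 / 278500 ≈ 0.397.

0.397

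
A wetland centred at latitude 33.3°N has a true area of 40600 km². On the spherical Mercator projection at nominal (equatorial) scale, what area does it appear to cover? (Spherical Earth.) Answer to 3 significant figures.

Mercator is conformal, so the point scale is isotropic: h = k = sec φ = 1/cos φ.
Areal scale = k² = sec²φ = 1/cos²(33.3°) = 1/0.8358² = 1.431.
Apparent area = 40600 × 1.431 ≈ 58100 km².

58100 km²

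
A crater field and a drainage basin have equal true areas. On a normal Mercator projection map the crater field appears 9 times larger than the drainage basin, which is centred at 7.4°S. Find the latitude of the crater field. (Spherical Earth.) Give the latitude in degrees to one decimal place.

70.7°

For equal true areas on Mercator, apparent areas scale as sec²φ, so the ratio is cos²φ₂ / cos²φ₁.
cos²φ₂ / cos²φ₁ = 9  ⇒  cos φ₁ = cos 7.4° / √9 = 0.9917/3.000 = 0.3306.
φ₁ = arccos(0.3306) ≈ 70.7°.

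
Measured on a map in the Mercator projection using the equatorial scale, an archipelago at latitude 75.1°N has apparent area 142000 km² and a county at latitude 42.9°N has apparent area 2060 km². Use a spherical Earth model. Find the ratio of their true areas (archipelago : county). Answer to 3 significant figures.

Mercator's areal exaggeration is sec²φ; hence true area = (apparent area) · cos²φ.
True area of archipelago: 142000 × cos²(75.1°) = 142000 × 0.06612 = 9389 km².
True area of county: 2060 × cos²(42.9°) = 2060 × 0.5366 = 1105 km².
Ratio = 9389 / 1105 ≈ 8.49.

8.49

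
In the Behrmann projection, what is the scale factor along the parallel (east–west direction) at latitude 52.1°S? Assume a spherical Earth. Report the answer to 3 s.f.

1.41

The Behrmann projection is cylindrical equal-area with φ₀ = 30°. A cylindrical equal-area projection with standard parallel φ₀ has meridian scale h = cos φ / cos φ₀ and parallel scale k = cos φ₀ / cos φ (so areas are preserved, h·k = 1).
k = cos 30° / cos 52.1° = 0.8660/0.6143 = 1.410.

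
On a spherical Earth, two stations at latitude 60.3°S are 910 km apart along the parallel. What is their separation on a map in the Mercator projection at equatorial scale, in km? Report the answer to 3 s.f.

1840 km

For Mercator, h = k = sec φ (a conformal cylindrical projection has a single point scale, 1/cos φ).
Along the parallel, k = sec 60.3° = 1/0.4955 = 2.018.
Map distance = 910 × 2.018 ≈ 1840 km.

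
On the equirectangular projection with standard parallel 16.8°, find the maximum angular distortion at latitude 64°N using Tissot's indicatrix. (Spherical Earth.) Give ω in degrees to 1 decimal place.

43.7°

In the equirectangular projection with standard parallel φ₀ = 16.8° (x = Rλ cos φ₀, y = Rφ), meridians are true-scale (h = 1) and the parallel scale is k = cos φ₀ / cos φ.
At 64°: h = 1.000, k = 2.184; principal scales a = 2.184, b = 1.000.
sin(ω/2) = (a − b)/(a + b) = 1.184/3.184 = 0.3718, so ω = 2 arcsin(0.3718) ≈ 43.7°.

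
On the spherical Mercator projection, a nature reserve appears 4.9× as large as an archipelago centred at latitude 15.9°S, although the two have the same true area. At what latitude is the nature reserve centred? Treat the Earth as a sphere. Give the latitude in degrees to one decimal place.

On Mercator, (apparent₁)/(apparent₂) = sec²φ₁ / sec²φ₂ when true areas are equal.
cos²φ₂ / cos²φ₁ = 4.9  ⇒  cos φ₁ = cos 15.9° / √4.9 = 0.9617/2.214 = 0.4345.
φ₁ = arccos(0.4345) ≈ 64.2°.

64.2°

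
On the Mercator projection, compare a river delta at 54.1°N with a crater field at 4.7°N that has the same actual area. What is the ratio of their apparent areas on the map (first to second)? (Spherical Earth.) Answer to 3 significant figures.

2.89

On Mercator, area is exaggerated by sec²φ = 1/cos²φ.
At 54.1°: sec²(54.1°) = 1/0.5864² = 2.908.
At 4.7°: sec²(4.7°) = 1/0.9966² = 1.007.
Ratio = 2.908/1.007 = cos²(4.7°)/cos²(54.1°) ≈ 2.89.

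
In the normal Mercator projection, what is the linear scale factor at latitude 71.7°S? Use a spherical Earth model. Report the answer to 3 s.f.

3.18

Mercator is conformal, so the point scale is isotropic: h = k = sec φ = 1/cos φ.
k = 1/cos 71.7° = 1/0.3140 = 3.185.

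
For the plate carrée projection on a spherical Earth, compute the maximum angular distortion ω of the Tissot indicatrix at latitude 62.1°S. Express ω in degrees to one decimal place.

42.5°

For the equirectangular projection with φ₀ = 0 (plate carrée), h = 1 along meridians and k = sec φ along parallels.
At 62.1°: h = 1.000, k = 2.137; principal scales a = 2.137, b = 1.000.
sin(ω/2) = (a − b)/(a + b) = 1.137/3.137 = 0.3625, so ω = 2 arcsin(0.3625) ≈ 42.5°.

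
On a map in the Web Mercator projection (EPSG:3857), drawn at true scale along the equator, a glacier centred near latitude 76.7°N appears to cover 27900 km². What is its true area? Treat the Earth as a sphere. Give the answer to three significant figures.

The Mercator projection is conformal; its linear scale factor is the same in every direction and equals sec φ = 1/cos φ.
Areal scale = k² = sec²φ = 1/cos²(76.7°) = 1/0.2300² = 18.90.
True area = apparent / (areal scale) = 27900 / 18.90 ≈ 1480 km².

1480 km²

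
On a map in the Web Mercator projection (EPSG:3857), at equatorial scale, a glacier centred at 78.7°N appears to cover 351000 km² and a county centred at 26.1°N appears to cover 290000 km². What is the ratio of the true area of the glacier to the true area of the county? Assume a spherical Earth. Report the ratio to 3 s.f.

Since Mercator area scale is 1/cos²φ, the true area equals the apparent area multiplied by cos²φ.
True area of glacier: 351000 × cos²(78.7°) = 351000 × 0.03839 = 13480 km².
True area of county: 290000 × cos²(26.1°) = 290000 × 0.8065 = 233900 km².
Ratio = 13480 / 233900 ≈ 0.0576.

0.0576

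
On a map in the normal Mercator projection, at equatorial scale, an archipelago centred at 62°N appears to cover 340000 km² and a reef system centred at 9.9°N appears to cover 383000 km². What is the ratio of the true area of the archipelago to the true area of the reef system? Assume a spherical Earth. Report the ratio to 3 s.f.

0.202

On Mercator the areal scale is sec²φ, so true area = apparent × cos²φ.
True area of archipelago: 340000 × cos²(62°) = 340000 × 0.2204 = 74940 km².
True area of reef system: 383000 × cos²(9.9°) = 383000 × 0.9704 = 371700 km².
Ratio = 74940 / 371700 ≈ 0.202.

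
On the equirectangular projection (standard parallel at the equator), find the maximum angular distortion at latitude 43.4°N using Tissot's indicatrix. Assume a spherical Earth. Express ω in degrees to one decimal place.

Plate carrée maps x = Rλ, y = Rφ. The meridian scale is h = 1 and the parallel scale is k = 1/cos φ = sec φ.
At 43.4°: h = 1.000, k = 1.376; principal scales a = 1.376, b = 1.000.
sin(ω/2) = (a − b)/(a + b) = 0.3763/2.376 = 0.1584, so ω = 2 arcsin(0.1584) ≈ 18.2°.

18.2°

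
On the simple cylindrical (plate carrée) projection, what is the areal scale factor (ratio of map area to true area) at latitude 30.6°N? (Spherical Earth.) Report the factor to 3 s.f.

1.16

In the plate carrée (x = Rλ, y = Rφ), meridians are true-scale (h = 1) and parallels are stretched by k = sec φ.
Areal scale = h·k = 1 × sec φ; at 30.6°, h = 1.000, k = 1.162, so h·k = 1.162.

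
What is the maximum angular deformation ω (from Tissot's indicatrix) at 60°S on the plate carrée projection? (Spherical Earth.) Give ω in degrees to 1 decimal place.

In the plate carrée (x = Rλ, y = Rφ), meridians are true-scale (h = 1) and parallels are stretched by k = sec φ.
At 60°: h = 1.000, k = 2.000; principal scales a = 2.000, b = 1.000.
sin(ω/2) = (a − b)/(a + b) = 1.0000/3.000 = 0.3333, so ω = 2 arcsin(0.3333) ≈ 38.9°.

38.9°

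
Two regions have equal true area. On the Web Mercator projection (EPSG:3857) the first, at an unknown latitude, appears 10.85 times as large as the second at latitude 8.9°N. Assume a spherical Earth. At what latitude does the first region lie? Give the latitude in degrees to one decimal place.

72.5°

Mercator areal scale is sec²φ, so apparent-area ratio = sec²φ₁ / sec²φ₂ = cos²φ₂ / cos²φ₁.
cos²φ₂ / cos²φ₁ = 10.85  ⇒  cos φ₁ = cos 8.9° / √10.85 = 0.9880/3.294 = 0.2999.
φ₁ = arccos(0.2999) ≈ 72.5°.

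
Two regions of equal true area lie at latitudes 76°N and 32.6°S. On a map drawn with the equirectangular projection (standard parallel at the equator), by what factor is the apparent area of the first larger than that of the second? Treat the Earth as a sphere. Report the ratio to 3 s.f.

3.48

Plate carrée maps x = Rλ, y = Rφ. The meridian scale is h = 1 and the parallel scale is k = 1/cos φ = sec φ.
Areal scale at 76°: h·k = 1.000 × 4.134 = 4.134.
Areal scale at 32.6°: h·k = 1.000 × 1.187 = 1.187.
Ratio = 4.134/1.187 ≈ 3.48.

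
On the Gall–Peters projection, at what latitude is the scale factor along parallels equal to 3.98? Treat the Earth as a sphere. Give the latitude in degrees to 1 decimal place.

The Gall–Peters projection is cylindrical equal-area with φ₀ = 45°. Cylindrical equal-area (φ₀ = 45°): h = cos φ / cos 45° along meridians, k = cos 45° / cos φ along parallels; h·k = 1.
k = cos φ₀ / cos φ = 3.98  ⇒  cos φ = cos 45° / 3.98 = 0.1777.
φ = arccos(0.1777) ≈ 79.8°.

79.8°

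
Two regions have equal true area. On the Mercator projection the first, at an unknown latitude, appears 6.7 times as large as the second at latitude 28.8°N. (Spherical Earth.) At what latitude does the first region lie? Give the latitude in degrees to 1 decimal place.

For equal true areas on Mercator, apparent areas scale as sec²φ, so the ratio is cos²φ₂ / cos²φ₁.
cos²φ₂ / cos²φ₁ = 6.7  ⇒  cos φ₁ = cos 28.8° / √6.7 = 0.8763/2.588 = 0.3385.
φ₁ = arccos(0.3385) ≈ 70.2°.

70.2°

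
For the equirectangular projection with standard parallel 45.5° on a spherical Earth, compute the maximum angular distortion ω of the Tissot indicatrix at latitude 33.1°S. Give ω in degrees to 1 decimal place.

With standard parallel φ₀ = 45.5°, the equirectangular projection gives x = Rλ cos φ₀, y = Rφ, so h = 1 and k = cos 45.5° / cos φ.
At 33.1°: h = 1.000, k = 0.8367; principal scales a = 1.000, b = 0.8367.
sin(ω/2) = (a − b)/(a + b) = 0.1633/1.837 = 0.08892, so ω = 2 arcsin(0.08892) ≈ 10.2°.

10.2°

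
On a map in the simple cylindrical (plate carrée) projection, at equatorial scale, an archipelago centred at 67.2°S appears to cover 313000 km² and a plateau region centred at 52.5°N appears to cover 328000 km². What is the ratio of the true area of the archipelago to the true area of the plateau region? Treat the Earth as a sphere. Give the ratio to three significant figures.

Plate carrée has h = 1 and k = sec φ, giving areal scale sec φ; true area = (apparent area) · cos φ.
True area of archipelago: 313000 × cos(67.2°) = 313000 × 0.3875 = 121300 km².
True area of plateau region: 328000 × cos(52.5°) = 328000 × 0.6088 = 199700 km².
Ratio = 121300 / 199700 ≈ 0.607.

0.607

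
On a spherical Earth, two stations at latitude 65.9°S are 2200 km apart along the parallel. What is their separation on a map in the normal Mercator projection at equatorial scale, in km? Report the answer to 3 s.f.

Mercator is conformal, so the point scale is isotropic: h = k = sec φ = 1/cos φ.
Along the parallel, k = sec 65.9° = 1/0.4083 = 2.449.
Map distance = 2200 × 2.449 ≈ 5390 km.

5390 km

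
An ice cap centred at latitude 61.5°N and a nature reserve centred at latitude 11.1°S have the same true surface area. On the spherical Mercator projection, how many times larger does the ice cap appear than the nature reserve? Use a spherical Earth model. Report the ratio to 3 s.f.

4.23

On Mercator, area is exaggerated by sec²φ = 1/cos²φ.
At 61.5°: sec²(61.5°) = 1/0.4772² = 4.392.
At 11.1°: sec²(11.1°) = 1/0.9813² = 1.038.
Ratio = 4.392/1.038 = cos²(11.1°)/cos²(61.5°) ≈ 4.23.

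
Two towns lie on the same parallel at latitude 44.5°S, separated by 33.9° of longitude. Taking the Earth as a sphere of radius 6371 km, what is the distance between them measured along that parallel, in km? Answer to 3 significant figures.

Arc length along a parallel = R cos φ · Δλ (with Δλ in radians).
= 6371 × cos 44.5° × (33.9° × π/180) = 6371 × 0.7133 × 0.5917 ≈ 2690 km.

2690 km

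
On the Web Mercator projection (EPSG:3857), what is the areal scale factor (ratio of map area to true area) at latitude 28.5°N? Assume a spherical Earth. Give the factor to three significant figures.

1.29

Mercator is conformal, so the point scale is isotropic: h = k = sec φ = 1/cos φ.
Areal scale = k² = sec²φ = 1/cos²(28.5°) = 1/0.8788² = 1.295.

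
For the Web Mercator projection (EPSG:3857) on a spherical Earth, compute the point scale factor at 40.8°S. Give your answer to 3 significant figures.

1.32

The Mercator projection is conformal; its linear scale factor is the same in every direction and equals sec φ = 1/cos φ.
k = 1/cos 40.8° = 1/0.7570 = 1.321.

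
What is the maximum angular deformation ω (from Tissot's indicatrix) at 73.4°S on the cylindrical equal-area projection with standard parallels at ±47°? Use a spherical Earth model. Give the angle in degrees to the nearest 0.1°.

89.1°

For cylindrical equal-area with standard parallel φ₀, h = cos φ / cos φ₀ and k = cos φ₀ / cos φ, so h·k = 1.
At 73.4°: h = 0.4189, k = 2.387; principal scales a = 2.387, b = 0.4189.
sin(ω/2) = (a − b)/(a + b) = 1.968/2.806 = 0.7014, so ω = 2 arcsin(0.7014) ≈ 89.1°.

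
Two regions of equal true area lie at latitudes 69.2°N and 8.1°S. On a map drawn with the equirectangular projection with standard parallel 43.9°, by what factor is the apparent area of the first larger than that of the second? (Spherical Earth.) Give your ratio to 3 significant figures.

2.79

The equidistant cylindrical projection with φ₀ = 43.9° has h = 1 (meridians true) and k = cos φ₀ / cos φ along parallels.
Areal scale at 69.2°: h·k = 1.000 × 2.029 = 2.029.
Areal scale at 8.1°: h·k = 1.000 × 0.7278 = 0.7278.
Ratio = 2.029/0.7278 ≈ 2.79.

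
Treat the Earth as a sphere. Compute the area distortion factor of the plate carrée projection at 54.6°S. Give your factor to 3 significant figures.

1.73

Plate carrée maps x = Rλ, y = Rφ. The meridian scale is h = 1 and the parallel scale is k = 1/cos φ = sec φ.
Areal scale = h·k = 1 × sec φ; at 54.6°, h = 1.000, k = 1.726, so h·k = 1.726.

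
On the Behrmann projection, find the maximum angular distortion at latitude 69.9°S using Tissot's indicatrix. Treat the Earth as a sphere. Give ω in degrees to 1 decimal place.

93.4°

Behrmann is a cylindrical equal-area projection with standard parallels at ±30°. For cylindrical equal-area with standard parallel φ₀, h = cos φ / cos φ₀ and k = cos φ₀ / cos φ, so h·k = 1.
At 69.9°: h = 0.3968, k = 2.520; principal scales a = 2.520, b = 0.3968.
sin(ω/2) = (a − b)/(a + b) = 2.123/2.917 = 0.7279, so ω = 2 arcsin(0.7279) ≈ 93.4°.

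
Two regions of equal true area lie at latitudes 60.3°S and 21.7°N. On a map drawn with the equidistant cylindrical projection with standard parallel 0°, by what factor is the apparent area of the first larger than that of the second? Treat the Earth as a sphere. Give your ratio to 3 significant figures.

1.88

In the plate carrée (x = Rλ, y = Rφ), meridians are true-scale (h = 1) and parallels are stretched by k = sec φ.
Areal scale at 60.3°: h·k = 1.000 × 2.018 = 2.018.
Areal scale at 21.7°: h·k = 1.000 × 1.076 = 1.076.
Ratio = 2.018/1.076 ≈ 1.88.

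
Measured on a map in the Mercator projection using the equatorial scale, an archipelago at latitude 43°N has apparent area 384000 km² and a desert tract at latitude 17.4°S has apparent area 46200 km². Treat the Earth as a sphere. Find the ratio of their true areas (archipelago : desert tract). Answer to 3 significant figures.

Since Mercator area scale is 1/cos²φ, the true area equals the apparent area multiplied by cos²φ.
True area of archipelago: 384000 × cos²(43°) = 384000 × 0.5349 = 205400 km².
True area of desert tract: 46200 × cos²(17.4°) = 46200 × 0.9106 = 42070 km².
Ratio = 205400 / 42070 ≈ 4.88.

4.88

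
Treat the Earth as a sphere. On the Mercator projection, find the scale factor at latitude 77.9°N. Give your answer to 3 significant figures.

4.77

The Mercator projection is conformal; its linear scale factor is the same in every direction and equals sec φ = 1/cos φ.
k = 1/cos 77.9° = 1/0.2096 = 4.771.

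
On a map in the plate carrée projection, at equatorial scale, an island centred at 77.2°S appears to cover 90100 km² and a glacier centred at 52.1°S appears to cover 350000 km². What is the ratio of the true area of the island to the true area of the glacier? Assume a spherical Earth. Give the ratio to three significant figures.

Plate carrée has h = 1 and k = sec φ, giving areal scale sec φ; true area = (apparent area) · cos φ.
True area of island: 90100 × cos(77.2°) = 90100 × 0.2215 = 19960 km².
True area of glacier: 350000 × cos(52.1°) = 350000 × 0.6143 = 215000 km².
Ratio = 19960 / 215000 ≈ 0.0928.

0.0928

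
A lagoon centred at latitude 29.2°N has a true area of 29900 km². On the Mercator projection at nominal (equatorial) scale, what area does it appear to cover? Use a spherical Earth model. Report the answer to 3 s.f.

For Mercator, h = k = sec φ (a conformal cylindrical projection has a single point scale, 1/cos φ).
Areal scale = k² = sec²φ = 1/cos²(29.2°) = 1/0.8729² = 1.312.
Apparent area = 29900 × 1.312 ≈ 39200 km².

39200 km²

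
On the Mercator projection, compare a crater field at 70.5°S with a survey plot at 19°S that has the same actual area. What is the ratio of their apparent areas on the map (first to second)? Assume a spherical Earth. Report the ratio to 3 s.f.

8.02

On Mercator, area is exaggerated by sec²φ = 1/cos²φ.
At 70.5°: sec²(70.5°) = 1/0.3338² = 8.974.
At 19°: sec²(19°) = 1/0.9455² = 1.119.
Ratio = 8.974/1.119 = cos²(19°)/cos²(70.5°) ≈ 8.02.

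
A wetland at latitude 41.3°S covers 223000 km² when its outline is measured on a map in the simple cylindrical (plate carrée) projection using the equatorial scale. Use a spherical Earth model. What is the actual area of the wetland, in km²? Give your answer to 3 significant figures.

In the plate carrée (x = Rλ, y = Rφ), meridians are true-scale (h = 1) and parallels are stretched by k = sec φ.
Areal scale = h·k = 1 × sec φ; at 41.3°, h = 1.000, k = 1.331, so h·k = 1.331.
True area = apparent / (areal scale) = 223000 / 1.331 ≈ 168000 km².

168000 km²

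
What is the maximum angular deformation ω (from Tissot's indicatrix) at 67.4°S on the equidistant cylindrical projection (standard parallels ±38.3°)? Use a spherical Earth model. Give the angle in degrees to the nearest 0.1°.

With standard parallel φ₀ = 38.3°, the equirectangular projection gives x = Rλ cos φ₀, y = Rφ, so h = 1 and k = cos 38.3° / cos φ.
At 67.4°: h = 1.000, k = 2.042; principal scales a = 2.042, b = 1.000.
sin(ω/2) = (a − b)/(a + b) = 1.042/3.042 = 0.3426, so ω = 2 arcsin(0.3426) ≈ 40.1°.

40.1°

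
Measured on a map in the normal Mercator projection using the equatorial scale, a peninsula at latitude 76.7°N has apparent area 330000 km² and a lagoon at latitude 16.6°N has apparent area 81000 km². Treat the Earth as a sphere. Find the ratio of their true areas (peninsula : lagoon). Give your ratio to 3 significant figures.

0.235

On Mercator the areal scale is sec²φ, so true area = apparent × cos²φ.
True area of peninsula: 330000 × cos²(76.7°) = 330000 × 0.05292 = 17460 km².
True area of lagoon: 81000 × cos²(16.6°) = 81000 × 0.9184 = 74390 km².
Ratio = 17460 / 74390 ≈ 0.235.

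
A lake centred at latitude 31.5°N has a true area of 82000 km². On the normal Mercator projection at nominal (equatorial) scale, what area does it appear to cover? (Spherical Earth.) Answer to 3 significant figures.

113000 km²

For Mercator, h = k = sec φ (a conformal cylindrical projection has a single point scale, 1/cos φ).
Areal scale = k² = sec²φ = 1/cos²(31.5°) = 1/0.8526² = 1.376.
Apparent area = 82000 × 1.376 ≈ 113000 km².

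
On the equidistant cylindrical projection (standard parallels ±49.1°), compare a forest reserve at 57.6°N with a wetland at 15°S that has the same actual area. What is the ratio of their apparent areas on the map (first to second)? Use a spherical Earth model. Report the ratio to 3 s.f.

The equidistant cylindrical projection with φ₀ = 49.1° has h = 1 (meridians true) and k = cos φ₀ / cos φ along parallels.
Areal scale at 57.6°: h·k = 1.000 × 1.222 = 1.222.
Areal scale at 15°: h·k = 1.000 × 0.6778 = 0.6778.
Ratio = 1.222/0.6778 ≈ 1.80.

1.80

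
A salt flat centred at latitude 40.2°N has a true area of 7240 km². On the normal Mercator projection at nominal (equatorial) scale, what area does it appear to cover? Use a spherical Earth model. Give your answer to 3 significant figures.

For Mercator, h = k = sec φ (a conformal cylindrical projection has a single point scale, 1/cos φ).
Areal scale = k² = sec²φ = 1/cos²(40.2°) = 1/0.7638² = 1.714.
Apparent area = 7240 × 1.714 ≈ 12400 km².

12400 km²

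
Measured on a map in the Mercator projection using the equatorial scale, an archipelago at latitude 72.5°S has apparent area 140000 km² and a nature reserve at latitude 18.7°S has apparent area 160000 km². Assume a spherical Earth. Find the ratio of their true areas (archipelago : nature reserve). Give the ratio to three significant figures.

On Mercator the areal scale is sec²φ, so true area = apparent × cos²φ.
True area of archipelago: 140000 × cos²(72.5°) = 140000 × 0.09042 = 12660 km².
True area of nature reserve: 160000 × cos²(18.7°) = 160000 × 0.8972 = 143600 km².
Ratio = 12660 / 143600 ≈ 0.0882.

0.0882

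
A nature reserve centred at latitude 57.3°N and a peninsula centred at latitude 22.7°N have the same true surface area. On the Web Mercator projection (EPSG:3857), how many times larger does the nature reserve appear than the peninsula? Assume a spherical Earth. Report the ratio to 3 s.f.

On Mercator, area is exaggerated by sec²φ = 1/cos²φ.
At 57.3°: sec²(57.3°) = 1/0.5402² = 3.426.
At 22.7°: sec²(22.7°) = 1/0.9225² = 1.175.
Ratio = 3.426/1.175 = cos²(22.7°)/cos²(57.3°) ≈ 2.92.

2.92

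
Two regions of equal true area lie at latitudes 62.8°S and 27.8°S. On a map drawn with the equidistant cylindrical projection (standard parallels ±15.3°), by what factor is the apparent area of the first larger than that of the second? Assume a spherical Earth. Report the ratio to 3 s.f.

With standard parallel φ₀ = 15.3°, the equirectangular projection gives x = Rλ cos φ₀, y = Rφ, so h = 1 and k = cos 15.3° / cos φ.
Areal scale at 62.8°: h·k = 1.000 × 2.110 = 2.110.
Areal scale at 27.8°: h·k = 1.000 × 1.090 = 1.090.
Ratio = 2.110/1.090 ≈ 1.94.

1.94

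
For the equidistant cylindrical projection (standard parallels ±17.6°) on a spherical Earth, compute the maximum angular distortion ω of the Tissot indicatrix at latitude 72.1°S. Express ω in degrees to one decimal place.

61.6°

In the equirectangular projection with standard parallel φ₀ = 17.6° (x = Rλ cos φ₀, y = Rφ), meridians are true-scale (h = 1) and the parallel scale is k = cos φ₀ / cos φ.
At 72.1°: h = 1.000, k = 3.101; principal scales a = 3.101, b = 1.000.
sin(ω/2) = (a − b)/(a + b) = 2.101/4.101 = 0.5123, so ω = 2 arcsin(0.5123) ≈ 61.6°.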